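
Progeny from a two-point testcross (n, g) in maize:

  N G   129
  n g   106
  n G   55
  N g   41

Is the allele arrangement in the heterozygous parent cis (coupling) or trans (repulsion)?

cis

The two most frequent classes are N G (129) and n g (106); these are the parental (non-recombinant) types.
So the F1 carried N G on one chromosome and n g on the other — the recessive alleles are on the same chromosome (cis / coupling).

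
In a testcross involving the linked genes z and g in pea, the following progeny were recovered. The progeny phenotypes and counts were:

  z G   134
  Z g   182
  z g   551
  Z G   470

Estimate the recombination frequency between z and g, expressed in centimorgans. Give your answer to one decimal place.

The two most frequent classes, Z G (470) and z g (551), are the parental types, so the F1 was Z G / z g.
The recombinant classes are Z g and z G: 182 + 134 = 316.
Recombination frequency = 316/1337 = 0.2364 ≈ 23.6%, i.e. 23.6 centimorgans.

23.6 centimorgans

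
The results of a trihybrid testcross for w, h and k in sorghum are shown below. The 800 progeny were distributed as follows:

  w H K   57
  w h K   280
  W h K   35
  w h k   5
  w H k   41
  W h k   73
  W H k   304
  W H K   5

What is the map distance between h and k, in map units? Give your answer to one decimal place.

17.5 map units

The two most frequent reciprocal classes, W H k and w h K, are the parental types, so the F1 was W H k / w h K.
The two rarest classes, W H K and w h k, are the double crossovers. Comparing them with the parentals, only the k allele has switched, so k is the middle locus and the order is h – k – w.
Crossovers in the h–k interval produce the single-crossover classes W h k and w H K (73 + 57 = 130) plus the double crossovers (10).
RF(h–k) = (130 + 10) / 800 = 140/800 = 0.1750 → 17.5 map units.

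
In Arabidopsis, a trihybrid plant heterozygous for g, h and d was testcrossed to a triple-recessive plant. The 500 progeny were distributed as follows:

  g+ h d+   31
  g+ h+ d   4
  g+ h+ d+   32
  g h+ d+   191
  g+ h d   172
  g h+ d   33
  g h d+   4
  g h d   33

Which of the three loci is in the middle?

The two most frequent reciprocal classes, g h+ d+ and g+ h d, are the parental types, so the F1 was g h+ d+ / g+ h d.
The two rarest classes, g h d+ and g+ h+ d, are the double crossovers. Comparing them with the parentals, only the h allele has switched, so h is the middle locus and the order is g – h – d.

h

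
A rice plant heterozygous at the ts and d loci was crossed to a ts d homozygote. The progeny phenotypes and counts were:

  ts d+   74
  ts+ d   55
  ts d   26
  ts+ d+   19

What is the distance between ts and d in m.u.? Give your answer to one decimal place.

The two most frequent classes, ts+ d (55) and ts d+ (74), are the parental types, so the F1 was ts+ d / ts d+.
The recombinant classes are ts+ d+ and ts d: 19 + 26 = 45.
Recombination frequency = 45/174 = 0.2586 ≈ 25.9%, i.e. 25.9 m.u.

25.9 m.u.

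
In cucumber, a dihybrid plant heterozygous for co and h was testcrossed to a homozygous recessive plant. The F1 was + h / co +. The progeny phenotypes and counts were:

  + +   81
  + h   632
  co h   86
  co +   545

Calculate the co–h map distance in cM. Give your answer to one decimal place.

The recombinant classes are + + and co h: 81 + 86 = 167.
Recombination frequency = 167/1344 = 0.1243 ≈ 12.4%, i.e. 12.4 cM.

12.4 cM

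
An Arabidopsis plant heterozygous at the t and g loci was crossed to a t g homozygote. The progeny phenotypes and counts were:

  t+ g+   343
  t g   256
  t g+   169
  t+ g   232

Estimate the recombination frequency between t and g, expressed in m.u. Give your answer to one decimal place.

40.1 m.u.

The two most frequent classes, t+ g+ (343) and t g (256), are the parental types, so the F1 was t+ g+ / t g.
The recombinant classes are t+ g and t g+: 232 + 169 = 401.
Recombination frequency = 401/1000 = 0.4010 ≈ 40.1%, i.e. 40.1 m.u.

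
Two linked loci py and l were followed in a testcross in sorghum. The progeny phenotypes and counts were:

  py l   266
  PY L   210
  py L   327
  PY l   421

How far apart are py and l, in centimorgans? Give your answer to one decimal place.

38.9 centimorgans

The two most frequent classes, PY l (421) and py L (327), are the parental types, so the F1 was PY l / py L.
The recombinant classes are PY L and py l: 210 + 266 = 476.
Recombination frequency = 476/1224 = 0.3889 ≈ 38.9%, i.e. 38.9 centimorgans.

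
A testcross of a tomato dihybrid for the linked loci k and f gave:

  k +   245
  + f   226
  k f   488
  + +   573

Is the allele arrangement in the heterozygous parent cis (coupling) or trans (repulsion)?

cis

The two most frequent classes are + + (573) and k f (488); these are the parental (non-recombinant) types.
So the F1 carried + + on one chromosome and k f on the other — the recessive alleles are on the same chromosome (cis / coupling).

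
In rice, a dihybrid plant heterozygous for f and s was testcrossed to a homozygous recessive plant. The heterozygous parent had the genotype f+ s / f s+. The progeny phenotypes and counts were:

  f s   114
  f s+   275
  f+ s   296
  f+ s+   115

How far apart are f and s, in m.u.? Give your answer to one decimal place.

28.6 m.u.

The recombinant classes are f+ s+ and f s: 115 + 114 = 229.
Recombination frequency = 229/800 = 0.2863 ≈ 28.6%, i.e. 28.6 m.u.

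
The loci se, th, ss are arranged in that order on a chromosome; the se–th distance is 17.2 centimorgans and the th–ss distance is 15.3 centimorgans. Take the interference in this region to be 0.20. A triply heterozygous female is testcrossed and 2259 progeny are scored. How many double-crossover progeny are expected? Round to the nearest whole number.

Map distances give recombination frequencies of 0.172 and 0.153 for the two intervals.
With interference 0.20 (so coincidence = 0.80), expected double-crossover frequency = 0.172 × 0.153 × 0.80 = 0.02105.
Expected number = 0.02105 × 2259 = 47.56 ≈ 48.

48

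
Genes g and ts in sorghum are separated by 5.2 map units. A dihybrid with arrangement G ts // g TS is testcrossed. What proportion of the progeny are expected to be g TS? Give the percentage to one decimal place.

47.4%

A map distance of 5.2 map units corresponds to a recombination frequency of 0.052.
The F1 is G ts / g TS, so g TS is a parental gamete class with expected frequency (1 − r)/2 = 0.948/2 = 0.4740.
That is 0.4740 = 47.4% of the progeny.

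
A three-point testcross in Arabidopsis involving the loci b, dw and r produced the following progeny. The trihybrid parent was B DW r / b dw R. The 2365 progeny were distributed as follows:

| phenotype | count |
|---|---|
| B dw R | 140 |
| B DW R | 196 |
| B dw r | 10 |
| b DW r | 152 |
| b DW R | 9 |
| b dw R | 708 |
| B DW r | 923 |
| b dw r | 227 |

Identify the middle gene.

The two rarest classes, B dw r and b DW R, are the double crossovers. Comparing them with the parentals, only the dw allele has switched, so dw is the middle locus and the order is b – dw – r.

dw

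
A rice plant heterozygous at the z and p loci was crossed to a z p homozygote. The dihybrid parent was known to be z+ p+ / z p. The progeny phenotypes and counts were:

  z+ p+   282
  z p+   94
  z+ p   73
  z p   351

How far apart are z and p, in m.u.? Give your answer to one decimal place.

The recombinant classes are z+ p and z p+: 73 + 94 = 167.
Recombination frequency = 167/800 = 0.2087 ≈ 20.9%, i.e. 20.9 m.u.

20.9 m.u.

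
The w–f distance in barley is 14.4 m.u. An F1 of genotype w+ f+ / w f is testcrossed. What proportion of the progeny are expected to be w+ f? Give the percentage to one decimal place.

A map distance of 14.4 m.u. corresponds to a recombination frequency of 0.144.
The F1 is w+ f+ / w f, so w+ f is a recombinant gamete class with expected frequency r/2 = 0.144/2 = 0.0720.
That is 0.0720 = 7.2% of the progeny.

7.2%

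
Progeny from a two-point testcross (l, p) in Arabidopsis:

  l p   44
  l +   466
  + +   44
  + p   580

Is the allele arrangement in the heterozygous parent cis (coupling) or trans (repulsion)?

trans

The two most frequent classes are + p (580) and l + (466); these are the parental (non-recombinant) types.
So the F1 carried + p on one chromosome and l + on the other — the recessive alleles are on opposite chromosomes (trans / repulsion).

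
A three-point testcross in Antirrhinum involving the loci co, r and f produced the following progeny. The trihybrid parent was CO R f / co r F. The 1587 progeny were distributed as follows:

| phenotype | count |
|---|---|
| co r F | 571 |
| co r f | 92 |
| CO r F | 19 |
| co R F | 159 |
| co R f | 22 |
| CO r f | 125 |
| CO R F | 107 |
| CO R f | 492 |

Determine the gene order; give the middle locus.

The two rarest classes, co R f and CO r F, are the double crossovers. Comparing them with the parentals, only the co allele has switched, so co is the middle locus and the order is f – co – r.

co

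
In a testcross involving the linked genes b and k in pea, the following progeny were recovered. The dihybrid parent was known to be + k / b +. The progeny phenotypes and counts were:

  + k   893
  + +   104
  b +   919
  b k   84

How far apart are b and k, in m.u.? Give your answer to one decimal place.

9.4 m.u.

The recombinant classes are + + and b k: 104 + 84 = 188.
Recombination frequency = 188/2000 = 0.0940 ≈ 9.4%, i.e. 9.4 m.u.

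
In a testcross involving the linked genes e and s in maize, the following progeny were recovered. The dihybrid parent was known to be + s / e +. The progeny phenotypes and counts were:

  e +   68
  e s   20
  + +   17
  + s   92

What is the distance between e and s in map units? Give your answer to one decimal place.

18.8 map units

The recombinant classes are + + and e s: 17 + 20 = 37.
Recombination frequency = 37/197 = 0.1878 ≈ 18.8%, i.e. 18.8 map units.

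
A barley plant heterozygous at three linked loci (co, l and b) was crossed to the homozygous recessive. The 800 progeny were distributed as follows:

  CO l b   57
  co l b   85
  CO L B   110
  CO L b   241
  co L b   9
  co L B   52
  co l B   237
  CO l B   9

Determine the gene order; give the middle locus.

co

The two most frequent reciprocal classes, CO L b and co l B, are the parental types, so the F1 was CO L b / co l B.
The two rarest classes, co L b and CO l B, are the double crossovers. Comparing them with the parentals, only the co allele has switched, so co is the middle locus and the order is b – co – l.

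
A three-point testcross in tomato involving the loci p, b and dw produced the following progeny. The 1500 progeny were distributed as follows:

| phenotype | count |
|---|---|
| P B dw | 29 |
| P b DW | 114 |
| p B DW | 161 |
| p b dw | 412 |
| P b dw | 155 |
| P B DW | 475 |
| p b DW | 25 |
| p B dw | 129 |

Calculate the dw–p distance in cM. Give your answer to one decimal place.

24.7 cM

The two most frequent reciprocal classes, P B DW and p b dw, are the parental types, so the F1 was P B DW / p b dw.
The two rarest classes, P B dw and p b DW, are the double crossovers. Comparing them with the parentals, only the dw allele has switched, so dw is the middle locus and the order is b – dw – p.
Crossovers in the dw–p interval produce the single-crossover classes p B DW and P b dw (161 + 155 = 316) plus the double crossovers (54).
RF(dw–p) = (316 + 54) / 1500 = 370/1500 = 0.2467 → 24.7 cM.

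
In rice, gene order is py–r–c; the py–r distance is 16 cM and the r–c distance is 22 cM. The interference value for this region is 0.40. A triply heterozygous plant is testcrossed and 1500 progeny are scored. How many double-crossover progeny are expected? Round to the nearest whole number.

32

Map distances give recombination frequencies of 0.160 and 0.220 for the two intervals.
With interference 0.40 (so coincidence = 0.60), expected double-crossover frequency = 0.160 × 0.220 × 0.60 = 0.02112.
Expected number = 0.02112 × 1500 = 31.68 ≈ 32.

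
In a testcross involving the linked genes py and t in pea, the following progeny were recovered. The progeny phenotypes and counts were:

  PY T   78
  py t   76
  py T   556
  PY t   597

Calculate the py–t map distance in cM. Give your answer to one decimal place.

11.8 cM

The two most frequent classes, PY t (597) and py T (556), are the parental types, so the F1 was PY t / py T.
The recombinant classes are PY T and py t: 78 + 76 = 154.
Recombination frequency = 154/1307 = 0.1178 ≈ 11.8%, i.e. 11.8 cM.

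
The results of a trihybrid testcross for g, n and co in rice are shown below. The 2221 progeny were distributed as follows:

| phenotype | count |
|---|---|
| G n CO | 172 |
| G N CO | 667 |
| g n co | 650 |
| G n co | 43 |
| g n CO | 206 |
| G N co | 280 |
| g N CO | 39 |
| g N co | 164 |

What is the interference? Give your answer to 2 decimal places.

0.23

The two most frequent reciprocal classes, g n co and G N CO, are the parental types, so the F1 was g n co / G N CO.
The two rarest classes, G n co and g N CO, are the double crossovers. Comparing them with the parentals, only the g allele has switched, so g is the middle locus and the order is n – g – co.
n–g: (336 + 82)/2221 = 0.1882; g–co: (486 + 82)/2221 = 0.2557.
Expected DCO frequency = 0.1882 × 0.2557 ≈ 0.04812; observed = 82/2221 ≈ 0.03692.
Coefficient of coincidence = 0.03692/0.04812 ≈ 0.77; interference = 1 − 0.77 = 0.23.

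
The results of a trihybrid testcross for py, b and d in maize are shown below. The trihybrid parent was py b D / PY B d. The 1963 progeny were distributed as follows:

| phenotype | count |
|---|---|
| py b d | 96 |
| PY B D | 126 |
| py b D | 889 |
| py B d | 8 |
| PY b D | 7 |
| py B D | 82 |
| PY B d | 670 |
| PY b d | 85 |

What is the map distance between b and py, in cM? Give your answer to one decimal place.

The two rarest classes, PY b D and py B d, are the double crossovers. Comparing them with the parentals, only the py allele has switched, so py is the middle locus and the order is d – py – b.
Crossovers in the py–b interval produce the single-crossover classes py B D and PY b d (82 + 85 = 167) plus the double crossovers (15).
RF(py–b) = (167 + 15) / 1963 = 182/1963 = 0.0927 → 9.3 cM.

9.3 cM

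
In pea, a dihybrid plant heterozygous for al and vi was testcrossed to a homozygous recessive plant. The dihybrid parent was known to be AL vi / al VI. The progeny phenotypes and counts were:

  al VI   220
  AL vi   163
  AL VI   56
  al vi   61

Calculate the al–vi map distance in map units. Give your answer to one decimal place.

The recombinant classes are AL VI and al vi: 56 + 61 = 117.
Recombination frequency = 117/500 = 0.2340 ≈ 23.4%, i.e. 23.4 map units.

23.4 map units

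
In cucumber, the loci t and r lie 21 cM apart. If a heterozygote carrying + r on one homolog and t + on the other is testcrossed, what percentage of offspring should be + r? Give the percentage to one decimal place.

A map distance of 21 cM corresponds to a recombination frequency of 0.210.
The F1 is + r / t +, so + r is a parental gamete class with expected frequency (1 − r)/2 = 0.790/2 = 0.3950.
That is 0.3950 = 39.5% of the progeny.

39.5%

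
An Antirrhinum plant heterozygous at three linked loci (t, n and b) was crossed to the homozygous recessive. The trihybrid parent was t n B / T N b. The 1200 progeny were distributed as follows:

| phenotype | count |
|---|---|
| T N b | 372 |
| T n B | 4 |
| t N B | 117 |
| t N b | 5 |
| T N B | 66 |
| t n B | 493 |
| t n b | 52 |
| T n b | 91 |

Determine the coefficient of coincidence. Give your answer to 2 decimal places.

The two rarest classes, T n B and t N b, are the double crossovers. Comparing them with the parentals, only the t allele has switched, so t is the middle locus and the order is n – t – b.
n–t: (208 + 9)/1200 = 0.1808; t–b: (118 + 9)/1200 = 0.1058.
Expected DCO frequency = 0.1808 × 0.1058 ≈ 0.01913; observed = 9/1200 ≈ 0.00750.
Coefficient of coincidence = 0.00750/0.01913 ≈ 0.39.

0.39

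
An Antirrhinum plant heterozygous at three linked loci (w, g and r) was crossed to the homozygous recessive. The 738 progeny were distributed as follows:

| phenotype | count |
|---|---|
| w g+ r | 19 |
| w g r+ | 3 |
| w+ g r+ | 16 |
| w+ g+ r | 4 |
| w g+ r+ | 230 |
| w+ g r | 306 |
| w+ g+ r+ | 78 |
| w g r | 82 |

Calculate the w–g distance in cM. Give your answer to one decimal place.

The two most frequent reciprocal classes, w+ g r and w g+ r+, are the parental types, so the F1 was w+ g r / w g+ r+.
The two rarest classes, w+ g+ r and w g r+, are the double crossovers. Comparing them with the parentals, only the g allele has switched, so g is the middle locus and the order is r – g – w.
Crossovers in the g–w interval produce the single-crossover classes w g r and w+ g+ r+ (82 + 78 = 160) plus the double crossovers (7).
RF(g–w) = (160 + 7) / 738 = 167/738 = 0.2263 → 22.6 cM.

22.6 cM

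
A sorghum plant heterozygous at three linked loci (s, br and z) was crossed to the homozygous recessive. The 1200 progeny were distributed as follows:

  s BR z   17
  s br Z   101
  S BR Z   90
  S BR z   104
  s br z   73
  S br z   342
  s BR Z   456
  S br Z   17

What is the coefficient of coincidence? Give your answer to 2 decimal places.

0.87

The two most frequent reciprocal classes, s BR Z and S br z, are the parental types, so the F1 was s BR Z / S br z.
The two rarest classes, s BR z and S br Z, are the double crossovers. Comparing them with the parentals, only the z allele has switched, so z is the middle locus and the order is br – z – s.
br–z: (205 + 34)/1200 = 0.1992; z–s: (163 + 34)/1200 = 0.1642.
Expected DCO frequency = 0.1992 × 0.1642 ≈ 0.03271; observed = 34/1200 ≈ 0.02833.
Coefficient of coincidence = 0.02833/0.03271 ≈ 0.87.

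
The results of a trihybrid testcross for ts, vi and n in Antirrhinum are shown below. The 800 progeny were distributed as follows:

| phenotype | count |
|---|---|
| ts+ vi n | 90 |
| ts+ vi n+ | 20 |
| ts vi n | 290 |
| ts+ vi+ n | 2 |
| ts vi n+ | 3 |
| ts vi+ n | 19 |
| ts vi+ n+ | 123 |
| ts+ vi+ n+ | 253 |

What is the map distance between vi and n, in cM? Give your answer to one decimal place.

The two most frequent reciprocal classes, ts vi n and ts+ vi+ n+, are the parental types, so the F1 was ts vi n / ts+ vi+ n+.
The two rarest classes, ts vi n+ and ts+ vi+ n, are the double crossovers. Comparing them with the parentals, only the n allele has switched, so n is the middle locus and the order is ts – n – vi.
Crossovers in the n–vi interval produce the single-crossover classes ts vi+ n and ts+ vi n+ (19 + 20 = 39) plus the double crossovers (5).
RF(n–vi) = (39 + 5) / 800 = 44/800 = 0.0550 → 5.5 cM.

5.5 cM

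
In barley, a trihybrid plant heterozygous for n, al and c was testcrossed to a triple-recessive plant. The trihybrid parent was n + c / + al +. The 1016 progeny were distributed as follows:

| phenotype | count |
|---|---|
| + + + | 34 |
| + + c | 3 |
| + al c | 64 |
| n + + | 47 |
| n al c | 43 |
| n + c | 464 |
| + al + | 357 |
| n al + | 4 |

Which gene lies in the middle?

The two rarest classes, + + c and n al +, are the double crossovers. Comparing them with the parentals, only the n allele has switched, so n is the middle locus and the order is al – n – c.

n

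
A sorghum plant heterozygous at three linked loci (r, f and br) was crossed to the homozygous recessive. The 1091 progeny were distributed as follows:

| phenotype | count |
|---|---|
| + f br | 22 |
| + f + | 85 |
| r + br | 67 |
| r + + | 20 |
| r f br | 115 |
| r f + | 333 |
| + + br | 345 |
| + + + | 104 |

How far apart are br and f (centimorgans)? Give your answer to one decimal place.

The two most frequent reciprocal classes, + + br and r f +, are the parental types, so the F1 was + + br / r f +.
The two rarest classes, + f br and r + +, are the double crossovers. Comparing them with the parentals, only the f allele has switched, so f is the middle locus and the order is r – f – br.
Crossovers in the f–br interval produce the single-crossover classes + + + and r f br (104 + 115 = 219) plus the double crossovers (42).
RF(f–br) = (219 + 42) / 1091 = 261/1091 = 0.2392 → 23.9 centimorgans.

23.9 centimorgans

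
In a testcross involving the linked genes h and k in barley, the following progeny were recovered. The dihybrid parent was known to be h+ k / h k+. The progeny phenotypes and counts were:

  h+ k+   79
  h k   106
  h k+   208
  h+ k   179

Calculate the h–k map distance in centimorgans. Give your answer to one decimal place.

32.3 centimorgans

The recombinant classes are h+ k+ and h k: 79 + 106 = 185.
Recombination frequency = 185/572 = 0.3234 ≈ 32.3%, i.e. 32.3 centimorgans.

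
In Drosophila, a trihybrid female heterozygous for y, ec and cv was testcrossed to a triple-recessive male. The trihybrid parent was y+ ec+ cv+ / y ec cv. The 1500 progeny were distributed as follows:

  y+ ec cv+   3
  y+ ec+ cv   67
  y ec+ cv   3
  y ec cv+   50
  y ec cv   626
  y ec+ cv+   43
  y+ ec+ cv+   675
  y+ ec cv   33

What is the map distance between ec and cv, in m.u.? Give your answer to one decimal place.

8.2 m.u.

The two rarest classes, y+ ec cv+ and y ec+ cv, are the double crossovers. Comparing them with the parentals, only the ec allele has switched, so ec is the middle locus and the order is cv – ec – y.
Crossovers in the cv–ec interval produce the single-crossover classes y+ ec+ cv and y ec cv+ (67 + 50 = 117) plus the double crossovers (6).
RF(cv–ec) = (117 + 6) / 1500 = 123/1500 = 0.0820 → 8.2 m.u.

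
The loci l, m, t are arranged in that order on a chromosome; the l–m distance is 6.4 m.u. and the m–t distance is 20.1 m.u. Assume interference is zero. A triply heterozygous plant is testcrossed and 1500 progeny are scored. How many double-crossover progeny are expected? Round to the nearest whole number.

19

Map distances give recombination frequencies of 0.064 and 0.201 for the two intervals.
With no interference, expected double-crossover frequency = 0.064 × 0.201 = 0.01286.
Expected number = 0.01286 × 1500 = 19.30 ≈ 19.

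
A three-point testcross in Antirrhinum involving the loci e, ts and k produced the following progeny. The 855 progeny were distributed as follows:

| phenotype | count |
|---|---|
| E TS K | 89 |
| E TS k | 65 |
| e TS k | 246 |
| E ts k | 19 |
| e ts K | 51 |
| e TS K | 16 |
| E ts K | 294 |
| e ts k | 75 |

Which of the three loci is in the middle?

The two most frequent reciprocal classes, E ts K and e TS k, are the parental types, so the F1 was E ts K / e TS k.
The two rarest classes, E ts k and e TS K, are the double crossovers. Comparing them with the parentals, only the k allele has switched, so k is the middle locus and the order is e – k – ts.

k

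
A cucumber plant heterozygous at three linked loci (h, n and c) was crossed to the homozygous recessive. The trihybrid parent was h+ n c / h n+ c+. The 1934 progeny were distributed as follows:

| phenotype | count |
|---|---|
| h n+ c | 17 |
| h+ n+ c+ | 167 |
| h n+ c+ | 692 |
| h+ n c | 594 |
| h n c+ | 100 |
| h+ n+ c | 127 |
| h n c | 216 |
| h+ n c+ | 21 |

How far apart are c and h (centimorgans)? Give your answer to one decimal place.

The two rarest classes, h+ n c+ and h n+ c, are the double crossovers. Comparing them with the parentals, only the c allele has switched, so c is the middle locus and the order is n – c – h.
Crossovers in the c–h interval produce the single-crossover classes h n c and h+ n+ c+ (216 + 167 = 383) plus the double crossovers (38).
RF(c–h) = (383 + 38) / 1934 = 421/1934 = 0.2177 → 21.8 centimorgans.

21.8 centimorgans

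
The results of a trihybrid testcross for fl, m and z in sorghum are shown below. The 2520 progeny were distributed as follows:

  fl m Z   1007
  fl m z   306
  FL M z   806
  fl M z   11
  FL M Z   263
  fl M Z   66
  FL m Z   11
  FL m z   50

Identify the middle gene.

fl

The two most frequent reciprocal classes, fl m Z and FL M z, are the parental types, so the F1 was fl m Z / FL M z.
The two rarest classes, FL m Z and fl M z, are the double crossovers. Comparing them with the parentals, only the fl allele has switched, so fl is the middle locus and the order is m – fl – z.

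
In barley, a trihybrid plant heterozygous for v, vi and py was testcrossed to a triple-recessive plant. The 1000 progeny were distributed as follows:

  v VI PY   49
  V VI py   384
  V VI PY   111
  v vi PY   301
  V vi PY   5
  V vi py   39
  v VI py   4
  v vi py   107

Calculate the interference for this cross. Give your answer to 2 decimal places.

0.59

The two most frequent reciprocal classes, V VI py and v vi PY, are the parental types, so the F1 was V VI py / v vi PY.
The two rarest classes, v VI py and V vi PY, are the double crossovers. Comparing them with the parentals, only the v allele has switched, so v is the middle locus and the order is py – v – vi.
py–v: (218 + 9)/1000 = 0.2270; v–vi: (88 + 9)/1000 = 0.0970.
Expected DCO frequency = 0.2270 × 0.0970 ≈ 0.02202; observed = 9/1000 ≈ 0.00900.
Coefficient of coincidence = 0.00900/0.02202 ≈ 0.41; interference = 1 − 0.41 = 0.59.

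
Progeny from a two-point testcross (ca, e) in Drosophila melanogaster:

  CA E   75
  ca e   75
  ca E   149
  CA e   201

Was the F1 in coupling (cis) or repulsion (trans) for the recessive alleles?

The two most frequent classes are CA e (201) and ca E (149); these are the parental (non-recombinant) types.
So the F1 carried CA e on one chromosome and ca E on the other — the recessive alleles are on opposite chromosomes (trans / repulsion).

trans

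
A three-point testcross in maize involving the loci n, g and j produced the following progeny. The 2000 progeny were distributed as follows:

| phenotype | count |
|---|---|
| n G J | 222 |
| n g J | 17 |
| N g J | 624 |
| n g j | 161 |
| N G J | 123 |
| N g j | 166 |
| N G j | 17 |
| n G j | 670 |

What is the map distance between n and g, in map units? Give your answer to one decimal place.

The two most frequent reciprocal classes, n G j and N g J, are the parental types, so the F1 was n G j / N g J.
The two rarest classes, N G j and n g J, are the double crossovers. Comparing them with the parentals, only the n allele has switched, so n is the middle locus and the order is g – n – j.
Crossovers in the g–n interval produce the single-crossover classes n g j and N G J (161 + 123 = 284) plus the double crossovers (34).
RF(g–n) = (284 + 34) / 2000 = 318/2000 = 0.1590 → 15.9 map units.

15.9 map units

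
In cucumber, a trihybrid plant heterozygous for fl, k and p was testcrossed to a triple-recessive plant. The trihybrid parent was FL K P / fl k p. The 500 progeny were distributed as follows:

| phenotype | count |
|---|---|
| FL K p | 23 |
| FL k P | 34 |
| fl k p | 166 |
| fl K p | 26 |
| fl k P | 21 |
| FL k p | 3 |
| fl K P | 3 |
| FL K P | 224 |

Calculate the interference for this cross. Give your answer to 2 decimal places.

0.09

The two rarest classes, fl K P and FL k p, are the double crossovers. Comparing them with the parentals, only the fl allele has switched, so fl is the middle locus and the order is k – fl – p.
k–fl: (60 + 6)/500 = 0.1320; fl–p: (44 + 6)/500 = 0.1000.
Expected DCO frequency = 0.1320 × 0.1000 ≈ 0.01320; observed = 6/500 ≈ 0.01200.
Coefficient of coincidence = 0.01200/0.01320 ≈ 0.91; interference = 1 − 0.91 = 0.09.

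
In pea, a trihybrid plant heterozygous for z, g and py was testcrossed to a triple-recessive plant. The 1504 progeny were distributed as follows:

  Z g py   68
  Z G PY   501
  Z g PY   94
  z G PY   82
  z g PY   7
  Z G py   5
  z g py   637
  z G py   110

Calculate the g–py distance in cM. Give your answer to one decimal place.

The two most frequent reciprocal classes, z g py and Z G PY, are the parental types, so the F1 was z g py / Z G PY.
The two rarest classes, z g PY and Z G py, are the double crossovers. Comparing them with the parentals, only the py allele has switched, so py is the middle locus and the order is g – py – z.
Crossovers in the g–py interval produce the single-crossover classes z G py and Z g PY (110 + 94 = 204) plus the double crossovers (12).
RF(g–py) = (204 + 12) / 1504 = 216/1504 = 0.1436 → 14.4 cM.

14.4 cM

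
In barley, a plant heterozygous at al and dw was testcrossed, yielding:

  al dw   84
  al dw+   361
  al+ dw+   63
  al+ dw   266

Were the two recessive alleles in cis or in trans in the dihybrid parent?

The two most frequent classes are al+ dw (266) and al dw+ (361); these are the parental (non-recombinant) types.
So the F1 carried al+ dw on one chromosome and al dw+ on the other — the recessive alleles are on opposite chromosomes (trans / repulsion).

trans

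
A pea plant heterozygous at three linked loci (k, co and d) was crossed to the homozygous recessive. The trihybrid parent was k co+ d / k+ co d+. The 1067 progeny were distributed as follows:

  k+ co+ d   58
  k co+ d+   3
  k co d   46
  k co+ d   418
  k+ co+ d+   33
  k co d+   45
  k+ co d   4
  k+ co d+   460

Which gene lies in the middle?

d

The two rarest classes, k co+ d+ and k+ co d, are the double crossovers. Comparing them with the parentals, only the d allele has switched, so d is the middle locus and the order is co – d – k.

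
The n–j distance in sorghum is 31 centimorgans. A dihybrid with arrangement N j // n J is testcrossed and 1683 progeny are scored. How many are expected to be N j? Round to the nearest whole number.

A map distance of 31 centimorgans corresponds to a recombination frequency of 0.310.
The F1 is N j / n J, so N j is a parental gamete class with expected frequency (1 − r)/2 = 0.690/2 = 0.3450.
Expected number = 0.3450 × 1683 = 580.63 ≈ 581.

581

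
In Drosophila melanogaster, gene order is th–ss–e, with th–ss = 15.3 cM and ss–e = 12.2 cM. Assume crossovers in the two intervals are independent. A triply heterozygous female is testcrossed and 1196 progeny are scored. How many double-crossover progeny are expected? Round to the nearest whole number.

22

Map distances give recombination frequencies of 0.153 and 0.122 for the two intervals.
With no interference, expected double-crossover frequency = 0.153 × 0.122 = 0.01867.
Expected number = 0.01867 × 1196 = 22.32 ≈ 22.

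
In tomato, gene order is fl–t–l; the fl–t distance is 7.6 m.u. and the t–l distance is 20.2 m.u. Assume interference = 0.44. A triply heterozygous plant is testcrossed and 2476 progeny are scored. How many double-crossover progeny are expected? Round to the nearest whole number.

Map distances give recombination frequencies of 0.076 and 0.202 for the two intervals.
With interference 0.44 (so coincidence = 0.56), expected double-crossover frequency = 0.076 × 0.202 × 0.56 = 0.00860.
Expected number = 0.00860 × 2476 = 21.29 ≈ 21.

21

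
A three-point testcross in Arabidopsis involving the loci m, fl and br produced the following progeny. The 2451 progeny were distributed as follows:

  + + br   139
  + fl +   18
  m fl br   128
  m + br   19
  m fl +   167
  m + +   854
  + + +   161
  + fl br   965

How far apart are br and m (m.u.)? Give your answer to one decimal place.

13.3 m.u.

The two most frequent reciprocal classes, + fl br and m + +, are the parental types, so the F1 was + fl br / m + +.
The two rarest classes, + fl + and m + br, are the double crossovers. Comparing them with the parentals, only the br allele has switched, so br is the middle locus and the order is fl – br – m.
Crossovers in the br–m interval produce the single-crossover classes m fl br and + + + (128 + 161 = 289) plus the double crossovers (37).
RF(br–m) = (289 + 37) / 2451 = 326/2451 = 0.1330 → 13.3 m.u.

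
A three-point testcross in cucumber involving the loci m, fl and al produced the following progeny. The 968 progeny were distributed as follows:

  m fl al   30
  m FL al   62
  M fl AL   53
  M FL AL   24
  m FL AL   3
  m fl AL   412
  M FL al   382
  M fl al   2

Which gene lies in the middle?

The two most frequent reciprocal classes, M FL al and m fl AL, are the parental types, so the F1 was M FL al / m fl AL.
The two rarest classes, M fl al and m FL AL, are the double crossovers. Comparing them with the parentals, only the fl allele has switched, so fl is the middle locus and the order is al – fl – m.

fl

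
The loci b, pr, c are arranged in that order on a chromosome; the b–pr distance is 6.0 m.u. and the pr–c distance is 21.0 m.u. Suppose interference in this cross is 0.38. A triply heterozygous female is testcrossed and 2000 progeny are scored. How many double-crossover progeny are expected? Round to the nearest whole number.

Map distances give recombination frequencies of 0.060 and 0.210 for the two intervals.
With interference 0.38 (so coincidence = 0.62), expected double-crossover frequency = 0.060 × 0.210 × 0.62 = 0.00781.
Expected number = 0.00781 × 2000 = 15.62 ≈ 16.

16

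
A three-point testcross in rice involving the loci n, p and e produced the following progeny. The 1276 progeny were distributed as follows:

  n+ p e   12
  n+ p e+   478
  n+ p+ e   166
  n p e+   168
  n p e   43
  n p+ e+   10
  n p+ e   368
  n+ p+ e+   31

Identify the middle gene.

The two most frequent reciprocal classes, n+ p e+ and n p+ e, are the parental types, so the F1 was n+ p e+ / n p+ e.
The two rarest classes, n+ p e and n p+ e+, are the double crossovers. Comparing them with the parentals, only the e allele has switched, so e is the middle locus and the order is n – e – p.

e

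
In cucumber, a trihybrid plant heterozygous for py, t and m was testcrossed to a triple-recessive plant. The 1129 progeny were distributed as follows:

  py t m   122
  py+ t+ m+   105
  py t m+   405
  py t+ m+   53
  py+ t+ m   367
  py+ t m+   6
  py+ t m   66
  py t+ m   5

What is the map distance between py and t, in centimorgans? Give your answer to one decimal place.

11.5 centimorgans

The two most frequent reciprocal classes, py+ t+ m and py t m+, are the parental types, so the F1 was py+ t+ m / py t m+.
The two rarest classes, py t+ m and py+ t m+, are the double crossovers. Comparing them with the parentals, only the py allele has switched, so py is the middle locus and the order is m – py – t.
Crossovers in the py–t interval produce the single-crossover classes py+ t m and py t+ m+ (66 + 53 = 119) plus the double crossovers (11).
RF(py–t) = (119 + 11) / 1129 = 130/1129 = 0.1151 → 11.5 centimorgans.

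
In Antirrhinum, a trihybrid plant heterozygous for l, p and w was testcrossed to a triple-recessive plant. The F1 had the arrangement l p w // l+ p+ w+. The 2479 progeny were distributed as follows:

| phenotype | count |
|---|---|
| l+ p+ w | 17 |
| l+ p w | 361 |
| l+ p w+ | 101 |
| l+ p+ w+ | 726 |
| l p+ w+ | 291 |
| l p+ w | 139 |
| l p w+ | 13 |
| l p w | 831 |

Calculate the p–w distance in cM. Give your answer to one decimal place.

10.9 cM

The two rarest classes, l p w+ and l+ p+ w, are the double crossovers. Comparing them with the parentals, only the w allele has switched, so w is the middle locus and the order is l – w – p.
Crossovers in the w–p interval produce the single-crossover classes l p+ w and l+ p w+ (139 + 101 = 240) plus the double crossovers (30).
RF(w–p) = (240 + 30) / 2479 = 270/2479 = 0.1089 → 10.9 cM.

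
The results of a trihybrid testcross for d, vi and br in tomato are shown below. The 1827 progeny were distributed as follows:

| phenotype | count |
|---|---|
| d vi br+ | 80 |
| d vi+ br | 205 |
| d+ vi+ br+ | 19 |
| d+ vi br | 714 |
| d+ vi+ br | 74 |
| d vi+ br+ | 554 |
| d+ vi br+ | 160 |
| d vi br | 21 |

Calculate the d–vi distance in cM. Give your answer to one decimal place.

10.6 cM

The two most frequent reciprocal classes, d vi+ br+ and d+ vi br, are the parental types, so the F1 was d vi+ br+ / d+ vi br.
The two rarest classes, d+ vi+ br+ and d vi br, are the double crossovers. Comparing them with the parentals, only the d allele has switched, so d is the middle locus and the order is br – d – vi.
Crossovers in the d–vi interval produce the single-crossover classes d vi br+ and d+ vi+ br (80 + 74 = 154) plus the double crossovers (40).
RF(d–vi) = (154 + 40) / 1827 = 194/1827 = 0.1062 → 10.6 cM.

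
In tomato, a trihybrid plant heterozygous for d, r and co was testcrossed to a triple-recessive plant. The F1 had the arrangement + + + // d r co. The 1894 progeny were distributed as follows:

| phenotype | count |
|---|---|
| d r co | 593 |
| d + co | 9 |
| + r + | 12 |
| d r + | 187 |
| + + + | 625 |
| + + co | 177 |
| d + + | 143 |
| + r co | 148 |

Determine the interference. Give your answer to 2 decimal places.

The two rarest classes, + r + and d + co, are the double crossovers. Comparing them with the parentals, only the r allele has switched, so r is the middle locus and the order is d – r – co.
d–r: (291 + 21)/1894 = 0.1647; r–co: (364 + 21)/1894 = 0.2033.
Expected DCO frequency = 0.1647 × 0.2033 ≈ 0.03348; observed = 21/1894 ≈ 0.01109.
Coefficient of coincidence = 0.01109/0.03348 ≈ 0.33; interference = 1 − 0.33 = 0.67.

0.67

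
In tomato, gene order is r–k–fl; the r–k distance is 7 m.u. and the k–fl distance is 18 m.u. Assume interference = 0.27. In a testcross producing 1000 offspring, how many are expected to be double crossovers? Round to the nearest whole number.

Map distances give recombination frequencies of 0.070 and 0.180 for the two intervals.
With interference 0.27 (so coincidence = 0.73), expected double-crossover frequency = 0.070 × 0.180 × 0.73 = 0.00920.
Expected number = 0.00920 × 1000 = 9.20 ≈ 9.

9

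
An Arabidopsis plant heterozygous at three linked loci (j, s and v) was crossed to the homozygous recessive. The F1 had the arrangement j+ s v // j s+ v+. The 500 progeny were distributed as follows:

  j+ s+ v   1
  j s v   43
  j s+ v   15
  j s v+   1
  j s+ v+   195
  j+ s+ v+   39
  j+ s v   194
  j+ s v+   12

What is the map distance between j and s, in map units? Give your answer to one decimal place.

16.8 map units

The two rarest classes, j+ s+ v and j s v+, are the double crossovers. Comparing them with the parentals, only the s allele has switched, so s is the middle locus and the order is j – s – v.
Crossovers in the j–s interval produce the single-crossover classes j s v and j+ s+ v+ (43 + 39 = 82) plus the double crossovers (2).
RF(j–s) = (82 + 2) / 500 = 84/500 = 0.1680 → 16.8 map units.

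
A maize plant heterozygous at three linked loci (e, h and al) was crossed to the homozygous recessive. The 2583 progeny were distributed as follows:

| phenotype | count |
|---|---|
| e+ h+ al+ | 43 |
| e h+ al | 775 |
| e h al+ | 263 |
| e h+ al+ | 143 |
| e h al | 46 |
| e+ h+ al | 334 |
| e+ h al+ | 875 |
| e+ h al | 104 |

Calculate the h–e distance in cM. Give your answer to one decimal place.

26.6 cM

The two most frequent reciprocal classes, e h+ al and e+ h al+, are the parental types, so the F1 was e h+ al / e+ h al+.
The two rarest classes, e h al and e+ h+ al+, are the double crossovers. Comparing them with the parentals, only the h allele has switched, so h is the middle locus and the order is al – h – e.
Crossovers in the h–e interval produce the single-crossover classes e+ h+ al and e h al+ (334 + 263 = 597) plus the double crossovers (89).
RF(h–e) = (597 + 89) / 2583 = 686/2583 = 0.2656 → 26.6 cM.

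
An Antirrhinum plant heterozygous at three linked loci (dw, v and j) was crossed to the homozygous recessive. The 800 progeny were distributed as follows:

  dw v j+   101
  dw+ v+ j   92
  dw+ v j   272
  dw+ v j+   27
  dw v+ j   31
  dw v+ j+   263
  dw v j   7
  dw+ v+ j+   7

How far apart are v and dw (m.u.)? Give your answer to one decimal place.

The two most frequent reciprocal classes, dw+ v j and dw v+ j+, are the parental types, so the F1 was dw+ v j / dw v+ j+.
The two rarest classes, dw v j and dw+ v+ j+, are the double crossovers. Comparing them with the parentals, only the dw allele has switched, so dw is the middle locus and the order is j – dw – v.
Crossovers in the dw–v interval produce the single-crossover classes dw+ v+ j and dw v j+ (92 + 101 = 193) plus the double crossovers (14).
RF(dw–v) = (193 + 14) / 800 = 207/800 = 0.2587 → 25.9 m.u.

25.9 m.u.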